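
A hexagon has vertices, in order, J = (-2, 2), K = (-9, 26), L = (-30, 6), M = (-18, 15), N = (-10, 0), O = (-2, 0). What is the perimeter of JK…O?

|JK| = √((-7)² + (24)²) = √625 = 25
|KL| = √((-21)² + (-20)²) = √841 = 29
|LM| = √((12)² + (9)²) = √225 = 15
|MN| = √((8)² + (-15)²) = √289 = 17
|NO| = √((8)² + (0)²) = √64 = 8
|OJ| = √((0)² + (2)²) = √4 = 2
Perimeter = 25 + 29 + 15 + 17 + 8 + 2 = 96.

96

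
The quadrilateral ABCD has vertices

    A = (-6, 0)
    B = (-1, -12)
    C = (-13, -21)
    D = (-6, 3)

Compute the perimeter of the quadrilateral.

|AB| = √((5)² + (-12)²) = √169 = 13
|BC| = √((-12)² + (-9)²) = √225 = 15
|CD| = √((7)² + (24)²) = √625 = 25
|DA| = √((0)² + (-3)²) = √9 = 3
Perimeter = 13 + 15 + 25 + 3 = 56.

56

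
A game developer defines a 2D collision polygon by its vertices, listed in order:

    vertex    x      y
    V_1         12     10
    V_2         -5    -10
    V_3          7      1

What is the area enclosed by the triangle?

26.5

Apply the shoelace formula: 2A = Σ (x_i·y_{i+1} − x_{i+1}·y_i), indices taken mod 3.
Cross-terms: -70, 65, 58  ⇒  Σ = 53
Area = |Σ|/2 = 26.5.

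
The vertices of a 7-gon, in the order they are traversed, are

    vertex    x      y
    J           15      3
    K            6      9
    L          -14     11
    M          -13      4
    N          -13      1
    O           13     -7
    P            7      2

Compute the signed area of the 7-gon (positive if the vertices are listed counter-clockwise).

289.5

Apply the shoelace (surveyor's) formula: 2A = Σ (x_i·y_{i+1} − x_{i+1}·y_i), indices taken mod 7.
Cross-terms: 117, 192, 87, 39, 78, 75, -9  ⇒  Σ = 579
Signed area = Σ/2 = 289.5 (positive ⇒ counter-clockwise traversal).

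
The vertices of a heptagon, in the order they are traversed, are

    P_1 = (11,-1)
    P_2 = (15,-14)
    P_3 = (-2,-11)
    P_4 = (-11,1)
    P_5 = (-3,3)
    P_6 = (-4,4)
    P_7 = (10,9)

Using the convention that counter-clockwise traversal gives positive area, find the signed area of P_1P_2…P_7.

-335

Apply the shoelace formula: 2A = Σ (x_i·y_{i+1} − x_{i+1}·y_i), indices taken mod 7.
Cross-terms: -139, -193, -123, -30, 0, -76, -109  ⇒  Σ = -670
Signed area = Σ/2 = -335 (negative ⇒ clockwise traversal).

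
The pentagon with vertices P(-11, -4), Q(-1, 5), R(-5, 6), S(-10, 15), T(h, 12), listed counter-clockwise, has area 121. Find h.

-15

The doubled signed area Σ (x_i y_{i+1} − x_{i+1} y_i) is linear in h.
With h=0 it equals -43; the coefficient of h is -19 (from the two edges through T).
So -19·h + -43 = 2·121 = 242 ⇒ h = -15.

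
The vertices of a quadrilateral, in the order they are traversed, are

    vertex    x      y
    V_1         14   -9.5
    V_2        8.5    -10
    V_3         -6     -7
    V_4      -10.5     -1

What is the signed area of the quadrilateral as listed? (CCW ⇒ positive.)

-66.25

V_1→V_2: (14)(-10) − (8.5)(-9.5) = -59.25
V_2→V_3: (8.5)(-7) − (-6)(-10) = -119.5
V_3→V_4: (-6)(-1) − (-10.5)(-7) = -67.5
V_4→V_1: (-10.5)(-9.5) − (14)(-1) = 113.75
Σ = -132.5
Signed area = Σ/2 = -66.25 (negative ⇒ clockwise traversal).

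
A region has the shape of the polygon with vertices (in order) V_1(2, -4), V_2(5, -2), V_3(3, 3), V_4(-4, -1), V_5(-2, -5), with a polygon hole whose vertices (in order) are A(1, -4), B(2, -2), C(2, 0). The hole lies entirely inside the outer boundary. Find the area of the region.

Outer boundary:
Σ = (16) + (21) + (9) + (18) + (18) = 82
Area = |Σ|/2 = 41.
Hole:
Cross-terms: 6, 4, -8  ⇒  Σ = 2
Area = |Σ|/2 = 1.
Net area = 41 − 1 = 40.

40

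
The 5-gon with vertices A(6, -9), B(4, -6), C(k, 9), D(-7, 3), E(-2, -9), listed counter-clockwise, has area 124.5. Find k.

1

The doubled signed area Σ (x_i y_{i+1} − x_{i+1} y_i) is linear in k.
With k=0 it equals 240; the coefficient of k is 9 (from the two edges through C).
So 9·k + 240 = 2·124.5 = 249 ⇒ k = 1.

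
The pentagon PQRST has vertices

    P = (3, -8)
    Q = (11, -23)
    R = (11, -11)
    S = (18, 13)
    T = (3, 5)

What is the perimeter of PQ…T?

84

|PQ| = √((8)² + (-15)²) = √289 = 17
|QR| = √((0)² + (12)²) = √144 = 12
|RS| = √((7)² + (24)²) = √625 = 25
|ST| = √((-15)² + (-8)²) = √289 = 17
|TP| = √((0)² + (-13)²) = √169 = 13
Perimeter = 17 + 12 + 25 + 17 + 13 = 84.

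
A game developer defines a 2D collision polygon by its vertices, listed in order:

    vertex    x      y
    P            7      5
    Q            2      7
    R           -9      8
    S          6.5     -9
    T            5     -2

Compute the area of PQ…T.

Apply the shoelace formula: 2A = Σ (x_i·y_{i+1} − x_{i+1}·y_i), indices taken mod 5.
Cross-terms: 39, 79, 29, 32, 39  ⇒  Σ = 218
Area = |Σ|/2 = 109.

109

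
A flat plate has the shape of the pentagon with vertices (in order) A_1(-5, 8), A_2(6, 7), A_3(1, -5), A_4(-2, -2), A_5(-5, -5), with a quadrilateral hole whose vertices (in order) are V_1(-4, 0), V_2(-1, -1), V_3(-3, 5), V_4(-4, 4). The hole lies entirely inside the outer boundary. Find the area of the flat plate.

Outer boundary:
Apply the surveyor's formula: 2A = Σ (x_i·y_{i+1} − x_{i+1}·y_i), indices taken mod 5.
Cross-terms: -83, -37, -12, 0, -65  ⇒  Σ = -197
Area = |Σ|/2 = 98.5.
Hole:
Cross-terms: 4, -8, 8, 16  ⇒  Σ = 20
Area = |Σ|/2 = 10.
Net area = 98.5 − 10 = 88.5.

88.5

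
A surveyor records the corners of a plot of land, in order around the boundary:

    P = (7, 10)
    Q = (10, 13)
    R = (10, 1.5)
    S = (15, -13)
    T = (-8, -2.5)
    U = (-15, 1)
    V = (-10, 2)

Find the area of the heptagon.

Cross-terms: -9, -115, -152.5, -141.5, -45.5, -20, -114  ⇒  Σ = -597.5
Area = |Σ|/2 = 298.75.

298.75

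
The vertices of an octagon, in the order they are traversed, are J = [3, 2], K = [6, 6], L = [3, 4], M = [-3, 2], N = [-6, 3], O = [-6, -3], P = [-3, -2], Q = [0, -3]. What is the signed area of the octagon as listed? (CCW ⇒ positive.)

45

Apply the shoelace formula: 2A = Σ (x_i·y_{i+1} − x_{i+1}·y_i), indices taken mod 8.
Σ = (6) + (6) + (18) + (3) + (36) + (3) + (9) + (9) = 90
Signed area = Σ/2 = 45 (positive ⇒ counter-clockwise traversal).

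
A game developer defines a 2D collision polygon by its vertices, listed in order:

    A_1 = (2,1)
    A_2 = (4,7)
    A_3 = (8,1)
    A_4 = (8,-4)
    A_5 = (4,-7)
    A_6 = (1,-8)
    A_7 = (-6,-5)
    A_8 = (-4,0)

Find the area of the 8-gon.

112

Cross-terms: 10, -52, -40, -40, -25, -53, -20, -4  ⇒  Σ = -224
Area = |Σ|/2 = 112.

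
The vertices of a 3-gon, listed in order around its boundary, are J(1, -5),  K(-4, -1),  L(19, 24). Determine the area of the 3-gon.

Cross-terms: -21, -77, -119  ⇒  Σ = -217
Area = |Σ|/2 = 108.5.

108.5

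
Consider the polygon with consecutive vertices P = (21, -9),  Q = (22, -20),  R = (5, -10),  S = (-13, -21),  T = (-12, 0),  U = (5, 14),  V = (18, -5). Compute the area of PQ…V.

665.5

Apply the surveyor's formula: 2A = Σ (x_i·y_{i+1} − x_{i+1}·y_i), indices taken mod 7.
P→Q: (21)(-20) − (22)(-9) = -222
Q→R: (22)(-10) − (5)(-20) = -120
R→S: (5)(-21) − (-13)(-10) = -235
S→T: (-13)(0) − (-12)(-21) = -252
T→U: (-12)(14) − (5)(0) = -168
U→V: (5)(-5) − (18)(14) = -277
V→P: (18)(-9) − (21)(-5) = -57
Σ = -1331
Area = |Σ|/2 = 665.5.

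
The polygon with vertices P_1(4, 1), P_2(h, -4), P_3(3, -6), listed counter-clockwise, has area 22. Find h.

-3

The doubled signed area Σ (x_i y_{i+1} − x_{i+1} y_i) is linear in h.
With h=0 it equals 23; the coefficient of h is -7 (from the two edges through P_2).
So -7·h + 23 = 2·22 = 44 ⇒ h = -3.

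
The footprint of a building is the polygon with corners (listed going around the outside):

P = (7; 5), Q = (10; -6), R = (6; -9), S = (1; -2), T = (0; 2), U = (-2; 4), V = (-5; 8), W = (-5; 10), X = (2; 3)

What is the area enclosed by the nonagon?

Cross-terms: -92, -54, -3, 2, 4, 4, -10, -35, -11  ⇒  Σ = -195
Area = |Σ|/2 = 97.5.

97.5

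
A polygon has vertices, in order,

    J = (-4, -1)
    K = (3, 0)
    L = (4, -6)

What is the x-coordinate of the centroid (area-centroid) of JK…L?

Apply the shoelace (surveyor's) formula. First the cross-terms c_i = x_i·y_{i+1} − x_{i+1}·y_i:
  3, -18, -28  ⇒  2A = -43, A = -21.5.
Then Σ (x_i + x_{i+1})·c_i = -129, so x̄ = -129 / (6·(-21.5)) = 1.

1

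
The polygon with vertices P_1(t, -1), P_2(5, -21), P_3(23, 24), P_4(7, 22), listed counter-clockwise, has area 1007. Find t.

Write out the shoelace sum; only the two edges meeting at P_1 involve t:
2·Area = [(7·(-1) − t·22) + (t·(-21) − 5·(-1))] + 941
       = -43·t + 939 = 2014
⇒ t = -25.

-25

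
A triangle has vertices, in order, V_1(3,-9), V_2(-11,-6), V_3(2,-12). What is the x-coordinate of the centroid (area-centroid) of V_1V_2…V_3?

Apply the shoelace formula. First the cross-terms c_i = x_i·y_{i+1} − x_{i+1}·y_i:
  -117, 144, 18  ⇒  2A = 45, A = 22.5.
Then Σ (x_i + x_{i+1})·c_i = -270, so x̄ = -270 / (6·22.5) = -2.

-2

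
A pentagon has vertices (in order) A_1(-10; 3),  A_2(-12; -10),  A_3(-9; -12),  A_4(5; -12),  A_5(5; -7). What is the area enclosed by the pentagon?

Cross-terms: 136, 54, 168, 25, -55  ⇒  Σ = 328
Area = |Σ|/2 = 164.

164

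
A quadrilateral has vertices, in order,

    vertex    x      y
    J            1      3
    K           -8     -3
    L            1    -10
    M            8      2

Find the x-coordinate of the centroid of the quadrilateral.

1/3

Apply Gauss's area formula. First the cross-terms c_i = x_i·y_{i+1} − x_{i+1}·y_i:
  21, 83, 82, 22  ⇒  2A = 208, A = 104.
Then Σ (x_i + x_{i+1})·c_i = 208, so x̄ = 208 / (6·104) = 1/3.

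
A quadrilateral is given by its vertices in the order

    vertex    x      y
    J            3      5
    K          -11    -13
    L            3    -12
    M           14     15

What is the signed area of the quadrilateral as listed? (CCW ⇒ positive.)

J→K: (3)(-13) − (-11)(5) = 16
K→L: (-11)(-12) − (3)(-13) = 171
L→M: (3)(15) − (14)(-12) = 213
M→J: (14)(5) − (3)(15) = 25
Σ = 425
Signed area = Σ/2 = 212.5 (positive ⇒ counter-clockwise traversal).

212.5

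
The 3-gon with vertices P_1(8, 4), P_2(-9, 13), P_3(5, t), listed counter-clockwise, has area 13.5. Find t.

The doubled signed area Σ (x_i y_{i+1} − x_{i+1} y_i) is linear in t.
With t=0 it equals 95; the coefficient of t is -17 (from the two edges through P_3).
So -17·t + 95 = 2·13.5 = 27 ⇒ t = 4.

4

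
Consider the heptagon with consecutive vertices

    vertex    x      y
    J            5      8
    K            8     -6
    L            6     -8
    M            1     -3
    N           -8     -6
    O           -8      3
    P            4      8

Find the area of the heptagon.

159

Apply Gauss's area formula: 2A = Σ (x_i·y_{i+1} − x_{i+1}·y_i), indices taken mod 7.
J→K: (5)(-6) − (8)(8) = -94
K→L: (8)(-8) − (6)(-6) = -28
L→M: (6)(-3) − (1)(-8) = -10
M→N: (1)(-6) − (-8)(-3) = -30
N→O: (-8)(3) − (-8)(-6) = -72
O→P: (-8)(8) − (4)(3) = -76
P→J: (4)(8) − (5)(8) = -8
Σ = -318
Area = |Σ|/2 = 159.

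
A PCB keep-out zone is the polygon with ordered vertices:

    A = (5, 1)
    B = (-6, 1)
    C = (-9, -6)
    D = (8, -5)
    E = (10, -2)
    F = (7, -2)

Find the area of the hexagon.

97

Σ = (11) + (45) + (93) + (34) + (-6) + (17) = 194
Area = |Σ|/2 = 97.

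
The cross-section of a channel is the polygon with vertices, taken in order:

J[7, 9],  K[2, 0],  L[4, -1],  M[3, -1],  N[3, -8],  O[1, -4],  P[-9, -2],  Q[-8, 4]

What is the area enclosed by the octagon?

Apply the shoelace (surveyor's) formula: 2A = Σ (x_i·y_{i+1} − x_{i+1}·y_i), indices taken mod 8.
Σ = (-18) + (-2) + (-1) + (-21) + (-4) + (-38) + (-52) + (-100) = -236
Area = |Σ|/2 = 118.

118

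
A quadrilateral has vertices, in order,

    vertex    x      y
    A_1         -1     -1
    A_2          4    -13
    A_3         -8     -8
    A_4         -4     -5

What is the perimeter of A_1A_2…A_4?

36

|A_1A_2| = √((5)² + (-12)²) = √169 = 13
|A_2A_3| = √((-12)² + (5)²) = √169 = 13
|A_3A_4| = √((4)² + (3)²) = √25 = 5
|A_4A_1| = √((3)² + (4)²) = √25 = 5
Perimeter = 13 + 13 + 5 + 5 = 36.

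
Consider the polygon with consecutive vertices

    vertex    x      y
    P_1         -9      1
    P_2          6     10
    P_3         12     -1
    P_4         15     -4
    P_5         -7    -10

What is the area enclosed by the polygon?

265

Apply the surveyor's formula: 2A = Σ (x_i·y_{i+1} − x_{i+1}·y_i), indices taken mod 5.
P_1→P_2: (-9)(10) − (6)(1) = -96
P_2→P_3: (6)(-1) − (12)(10) = -126
P_3→P_4: (12)(-4) − (15)(-1) = -33
P_4→P_5: (15)(-10) − (-7)(-4) = -178
P_5→P_1: (-7)(1) − (-9)(-10) = -97
Σ = -530
Area = |Σ|/2 = 265.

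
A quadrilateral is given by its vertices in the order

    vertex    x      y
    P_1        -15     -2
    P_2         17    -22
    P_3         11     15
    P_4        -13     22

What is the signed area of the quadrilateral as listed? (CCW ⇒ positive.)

Apply the shoelace (surveyor's) formula: 2A = Σ (x_i·y_{i+1} − x_{i+1}·y_i), indices taken mod 4.
Cross-terms: 364, 497, 437, 356  ⇒  Σ = 1654
Signed area = Σ/2 = 827 (positive ⇒ counter-clockwise traversal).

827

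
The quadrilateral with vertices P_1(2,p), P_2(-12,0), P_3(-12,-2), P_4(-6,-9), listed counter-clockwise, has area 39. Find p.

-10

The doubled signed area Σ (x_i y_{i+1} − x_{i+1} y_i) is linear in p.
With p=0 it equals 138; the coefficient of p is 6 (from the two edges through P_1).
So 6·p + 138 = 2·39 = 78 ⇒ p = -10.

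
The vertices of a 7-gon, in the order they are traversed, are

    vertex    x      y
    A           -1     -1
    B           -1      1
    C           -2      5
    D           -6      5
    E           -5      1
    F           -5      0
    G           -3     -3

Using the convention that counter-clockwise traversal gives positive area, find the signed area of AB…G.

Apply the shoelace formula: 2A = Σ (x_i·y_{i+1} − x_{i+1}·y_i), indices taken mod 7.
Σ = (-2) + (-3) + (20) + (19) + (5) + (15) + (0) = 54
Signed area = Σ/2 = 27 (positive ⇒ counter-clockwise traversal).

27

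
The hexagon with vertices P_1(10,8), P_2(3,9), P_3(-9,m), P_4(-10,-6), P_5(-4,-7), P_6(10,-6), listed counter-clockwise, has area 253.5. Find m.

Write out the shoelace sum; only the two edges meeting at P_3 involve m:
2·Area = [(3·m − (-9)·9) + ((-9)·(-6) − (-10)·m)] + 346
       = 13·m + 481 = 507
⇒ m = 2.

2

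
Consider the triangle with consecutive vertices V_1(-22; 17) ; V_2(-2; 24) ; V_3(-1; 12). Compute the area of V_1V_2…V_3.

V_1→V_2: (-22)(24) − (-2)(17) = -494
V_2→V_3: (-2)(12) − (-1)(24) = 0
V_3→V_1: (-1)(17) − (-22)(12) = 247
Σ = -247
Area = |Σ|/2 = 123.5.

123.5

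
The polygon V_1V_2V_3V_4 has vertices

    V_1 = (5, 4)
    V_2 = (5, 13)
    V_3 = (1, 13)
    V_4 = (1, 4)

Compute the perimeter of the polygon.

|V_1V_2| = √((0)² + (9)²) = √81 = 9
|V_2V_3| = √((-4)² + (0)²) = √16 = 4
|V_3V_4| = √((0)² + (-9)²) = √81 = 9
|V_4V_1| = √((4)² + (0)²) = √16 = 4
Perimeter = 9 + 4 + 9 + 4 = 26.

26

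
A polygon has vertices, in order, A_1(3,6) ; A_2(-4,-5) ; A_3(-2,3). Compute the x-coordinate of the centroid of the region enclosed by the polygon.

Apply the surveyor's formula. First the cross-terms c_i = x_i·y_{i+1} − x_{i+1}·y_i:
  9, -22, -21  ⇒  2A = -34, A = -17.
Then Σ (x_i + x_{i+1})·c_i = 102, so x̄ = 102 / (6·(-17)) = -1.

-1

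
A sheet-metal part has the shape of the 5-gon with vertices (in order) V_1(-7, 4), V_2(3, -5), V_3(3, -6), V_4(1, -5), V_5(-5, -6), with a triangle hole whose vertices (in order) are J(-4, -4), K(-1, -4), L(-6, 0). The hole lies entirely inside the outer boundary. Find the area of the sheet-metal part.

Outer boundary:
Apply the surveyor's formula: 2A = Σ (x_i·y_{i+1} − x_{i+1}·y_i), indices taken mod 5.
Σ = (23) + (-3) + (-9) + (-31) + (-62) = -82
Area = |Σ|/2 = 41.
Hole:
Apply the shoelace (surveyor's) formula: 2A = Σ (x_i·y_{i+1} − x_{i+1}·y_i), indices taken mod 3.
Cross-terms: 12, -24, 24  ⇒  Σ = 12
Area = |Σ|/2 = 6.
Net area = 41 − 6 = 35.

35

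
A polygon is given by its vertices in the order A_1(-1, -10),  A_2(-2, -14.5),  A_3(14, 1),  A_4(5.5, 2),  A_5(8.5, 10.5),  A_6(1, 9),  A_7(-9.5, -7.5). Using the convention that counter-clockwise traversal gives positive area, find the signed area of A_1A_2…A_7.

Apply the shoelace formula: 2A = Σ (x_i·y_{i+1} − x_{i+1}·y_i), indices taken mod 7.
A_1→A_2: (-1)(-14.5) − (-2)(-10) = -5.5
A_2→A_3: (-2)(1) − (14)(-14.5) = 201
A_3→A_4: (14)(2) − (5.5)(1) = 22.5
A_4→A_5: (5.5)(10.5) − (8.5)(2) = 40.75
A_5→A_6: (8.5)(9) − (1)(10.5) = 66
A_6→A_7: (1)(-7.5) − (-9.5)(9) = 78
A_7→A_1: (-9.5)(-10) − (-1)(-7.5) = 87.5
Σ = 490.25
Signed area = Σ/2 = 245.125 (positive ⇒ counter-clockwise traversal).

245.125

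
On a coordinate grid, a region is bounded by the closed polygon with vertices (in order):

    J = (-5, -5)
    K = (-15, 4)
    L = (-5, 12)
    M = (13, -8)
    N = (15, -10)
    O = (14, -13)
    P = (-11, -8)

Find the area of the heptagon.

338

Apply the shoelace formula: 2A = Σ (x_i·y_{i+1} − x_{i+1}·y_i), indices taken mod 7.
Σ = (-95) + (-160) + (-116) + (-10) + (-55) + (-255) + (15) = -676
Area = |Σ|/2 = 338.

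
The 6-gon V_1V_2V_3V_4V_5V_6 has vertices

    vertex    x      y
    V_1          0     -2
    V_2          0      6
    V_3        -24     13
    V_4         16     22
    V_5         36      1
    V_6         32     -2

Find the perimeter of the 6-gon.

140

|V_1V_2| = √((0)² + (8)²) = √64 = 8
|V_2V_3| = √((-24)² + (7)²) = √625 = 25
|V_3V_4| = √((40)² + (9)²) = √1681 = 41
|V_4V_5| = √((20)² + (-21)²) = √841 = 29
|V_5V_6| = √((-4)² + (-3)²) = √25 = 5
|V_6V_1| = √((-32)² + (0)²) = √1024 = 32
Perimeter = 8 + 25 + 41 + 29 + 5 + 32 = 140.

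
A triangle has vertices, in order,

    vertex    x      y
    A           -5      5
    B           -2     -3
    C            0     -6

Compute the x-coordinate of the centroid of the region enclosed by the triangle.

Apply the shoelace (surveyor's) formula. First the cross-terms c_i = x_i·y_{i+1} − x_{i+1}·y_i:
  25, 12, -30  ⇒  2A = 7, A = 3.5.
Then Σ (x_i + x_{i+1})·c_i = -49, so x̄ = -49 / (6·3.5) = -7/3.

-7/3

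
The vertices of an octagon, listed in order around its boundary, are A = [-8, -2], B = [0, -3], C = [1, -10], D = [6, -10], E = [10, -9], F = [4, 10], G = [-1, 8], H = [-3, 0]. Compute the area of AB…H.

165.5

Cross-terms: 24, 3, 50, 46, 136, 42, 24, 6  ⇒  Σ = 331
Area = |Σ|/2 = 165.5.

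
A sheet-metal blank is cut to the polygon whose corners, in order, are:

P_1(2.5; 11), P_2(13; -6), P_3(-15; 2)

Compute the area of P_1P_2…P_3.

Apply the surveyor's formula: 2A = Σ (x_i·y_{i+1} − x_{i+1}·y_i), indices taken mod 3.
Σ = (-158) + (-64) + (-170) = -392
Area = |Σ|/2 = 196.

196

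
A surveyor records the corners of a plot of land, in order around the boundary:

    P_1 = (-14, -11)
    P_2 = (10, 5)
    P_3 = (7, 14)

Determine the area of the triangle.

Apply the shoelace (surveyor's) formula: 2A = Σ (x_i·y_{i+1} − x_{i+1}·y_i), indices taken mod 3.
Σ = (40) + (105) + (119) = 264
Area = |Σ|/2 = 132.

132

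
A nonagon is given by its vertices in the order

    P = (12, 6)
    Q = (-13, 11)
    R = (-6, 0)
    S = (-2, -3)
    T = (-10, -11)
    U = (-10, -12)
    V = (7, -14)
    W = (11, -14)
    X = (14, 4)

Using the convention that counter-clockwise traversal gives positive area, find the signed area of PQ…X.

Apply the surveyor's formula: 2A = Σ (x_i·y_{i+1} − x_{i+1}·y_i), indices taken mod 9.
Σ = (210) + (66) + (18) + (-8) + (10) + (224) + (56) + (240) + (36) = 852
Signed area = Σ/2 = 426 (positive ⇒ counter-clockwise traversal).

426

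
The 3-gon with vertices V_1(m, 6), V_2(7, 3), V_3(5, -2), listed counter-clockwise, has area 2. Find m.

The doubled signed area Σ (x_i y_{i+1} − x_{i+1} y_i) is linear in m.
With m=0 it equals -41; the coefficient of m is 5 (from the two edges through V_1).
So 5·m + -41 = 2·2 = 4 ⇒ m = 9.

9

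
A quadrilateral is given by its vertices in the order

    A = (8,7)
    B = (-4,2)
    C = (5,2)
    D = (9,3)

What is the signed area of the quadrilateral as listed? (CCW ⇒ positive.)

Apply the surveyor's formula: 2A = Σ (x_i·y_{i+1} − x_{i+1}·y_i), indices taken mod 4.
Σ = (44) + (-18) + (-3) + (39) = 62
Signed area = Σ/2 = 31 (positive ⇒ counter-clockwise traversal).

31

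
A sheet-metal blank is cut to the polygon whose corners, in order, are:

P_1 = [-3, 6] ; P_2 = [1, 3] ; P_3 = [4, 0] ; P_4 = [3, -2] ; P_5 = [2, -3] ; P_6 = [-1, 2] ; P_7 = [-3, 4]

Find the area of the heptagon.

21.5

Cross-terms: -15, -12, -8, -5, 1, 2, -6  ⇒  Σ = -43
Area = |Σ|/2 = 21.5.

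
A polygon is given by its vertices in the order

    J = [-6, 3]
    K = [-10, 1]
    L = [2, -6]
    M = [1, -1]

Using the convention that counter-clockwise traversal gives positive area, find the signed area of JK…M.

41.5

Apply the shoelace (surveyor's) formula: 2A = Σ (x_i·y_{i+1} − x_{i+1}·y_i), indices taken mod 4.
J→K: (-6)(1) − (-10)(3) = 24
K→L: (-10)(-6) − (2)(1) = 58
L→M: (2)(-1) − (1)(-6) = 4
M→J: (1)(3) − (-6)(-1) = -3
Σ = 83
Signed area = Σ/2 = 41.5 (positive ⇒ counter-clockwise traversal).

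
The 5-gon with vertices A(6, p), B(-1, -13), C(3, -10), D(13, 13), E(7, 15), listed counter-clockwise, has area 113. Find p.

The doubled signed area Σ (x_i y_{i+1} − x_{i+1} y_i) is linear in p.
With p=0 it equals 154; the coefficient of p is 8 (from the two edges through A).
So 8·p + 154 = 2·113 = 226 ⇒ p = 9.

9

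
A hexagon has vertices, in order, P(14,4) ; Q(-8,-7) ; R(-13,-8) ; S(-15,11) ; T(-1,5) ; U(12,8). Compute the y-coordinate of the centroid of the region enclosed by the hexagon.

159/92

Apply the surveyor's formula. First the cross-terms c_i = x_i·y_{i+1} − x_{i+1}·y_i:
  -66, -27, -263, -64, -68, -64  ⇒  2A = -552, A = -276.
Then Σ (y_i + y_{i+1})·c_i = -2862, so ȳ = -2862 / (6·(-276)) = 159/92.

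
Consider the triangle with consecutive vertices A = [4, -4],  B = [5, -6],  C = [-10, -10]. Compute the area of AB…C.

Apply the shoelace (surveyor's) formula: 2A = Σ (x_i·y_{i+1} − x_{i+1}·y_i), indices taken mod 3.
Σ = (-4) + (-110) + (80) = -34
Area = |Σ|/2 = 17.

17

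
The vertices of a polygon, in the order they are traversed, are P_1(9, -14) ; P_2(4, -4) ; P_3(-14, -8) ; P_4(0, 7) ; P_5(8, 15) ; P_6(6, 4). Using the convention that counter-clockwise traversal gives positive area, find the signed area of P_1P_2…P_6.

-200

Apply the shoelace (surveyor's) formula: 2A = Σ (x_i·y_{i+1} − x_{i+1}·y_i), indices taken mod 6.
Σ = (20) + (-88) + (-98) + (-56) + (-58) + (-120) = -400
Signed area = Σ/2 = -200 (negative ⇒ clockwise traversal).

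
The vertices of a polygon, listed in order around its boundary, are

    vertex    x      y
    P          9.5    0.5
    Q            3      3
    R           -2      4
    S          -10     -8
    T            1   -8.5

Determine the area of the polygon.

Apply the surveyor's formula: 2A = Σ (x_i·y_{i+1} − x_{i+1}·y_i), indices taken mod 5.
Cross-terms: 27, 18, 56, 93, 81.25  ⇒  Σ = 275.25
Area = |Σ|/2 = 137.625.

137.625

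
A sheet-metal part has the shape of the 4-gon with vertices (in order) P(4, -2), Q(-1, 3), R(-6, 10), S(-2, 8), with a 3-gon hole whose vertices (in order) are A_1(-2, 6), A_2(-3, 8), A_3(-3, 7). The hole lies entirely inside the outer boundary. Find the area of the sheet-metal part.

Outer boundary:
Apply the shoelace (surveyor's) formula: 2A = Σ (x_i·y_{i+1} − x_{i+1}·y_i), indices taken mod 4.
Σ = (10) + (8) + (-28) + (-28) = -38
Area = |Σ|/2 = 19.
Hole:
Apply the shoelace (surveyor's) formula: 2A = Σ (x_i·y_{i+1} − x_{i+1}·y_i), indices taken mod 3.
Σ = (2) + (3) + (-4) = 1
Area = |Σ|/2 = 0.5.
Net area = 19 − 0.5 = 18.5.

18.5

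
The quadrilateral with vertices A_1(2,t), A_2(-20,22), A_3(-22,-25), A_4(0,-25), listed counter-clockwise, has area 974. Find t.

16

The doubled signed area Σ (x_i y_{i+1} − x_{i+1} y_i) is linear in t.
With t=0 it equals 1628; the coefficient of t is 20 (from the two edges through A_1).
So 20·t + 1628 = 2·974 = 1948 ⇒ t = 16.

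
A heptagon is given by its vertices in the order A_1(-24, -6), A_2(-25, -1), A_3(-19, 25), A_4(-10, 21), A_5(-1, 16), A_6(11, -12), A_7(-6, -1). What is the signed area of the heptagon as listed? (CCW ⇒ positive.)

-646.5

Apply Gauss's area formula: 2A = Σ (x_i·y_{i+1} − x_{i+1}·y_i), indices taken mod 7.
Σ = (-126) + (-644) + (-149) + (-139) + (-164) + (-83) + (12) = -1293
Signed area = Σ/2 = -646.5 (negative ⇒ clockwise traversal).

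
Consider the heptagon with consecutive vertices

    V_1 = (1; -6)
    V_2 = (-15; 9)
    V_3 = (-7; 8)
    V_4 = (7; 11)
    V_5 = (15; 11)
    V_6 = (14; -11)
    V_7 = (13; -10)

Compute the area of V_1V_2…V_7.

371.5

V_1→V_2: (1)(9) − (-15)(-6) = -81
V_2→V_3: (-15)(8) − (-7)(9) = -57
V_3→V_4: (-7)(11) − (7)(8) = -133
V_4→V_5: (7)(11) − (15)(11) = -88
V_5→V_6: (15)(-11) − (14)(11) = -319
V_6→V_7: (14)(-10) − (13)(-11) = 3
V_7→V_1: (13)(-6) − (1)(-10) = -68
Σ = -743
Area = |Σ|/2 = 371.5.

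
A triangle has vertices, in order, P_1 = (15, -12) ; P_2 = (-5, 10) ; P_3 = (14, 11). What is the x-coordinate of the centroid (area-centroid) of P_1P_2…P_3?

8

Apply the shoelace formula. First the cross-terms c_i = x_i·y_{i+1} − x_{i+1}·y_i:
  90, -195, -333  ⇒  2A = -438, A = -219.
Then Σ (x_i + x_{i+1})·c_i = -10512, so x̄ = -10512 / (6·(-219)) = 8.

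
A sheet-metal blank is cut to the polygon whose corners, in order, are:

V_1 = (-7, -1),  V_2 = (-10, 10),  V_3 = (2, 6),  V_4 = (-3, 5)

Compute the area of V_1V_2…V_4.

47

Apply Gauss's area formula: 2A = Σ (x_i·y_{i+1} − x_{i+1}·y_i), indices taken mod 4.
Cross-terms: -80, -80, 28, 38  ⇒  Σ = -94
Area = |Σ|/2 = 47.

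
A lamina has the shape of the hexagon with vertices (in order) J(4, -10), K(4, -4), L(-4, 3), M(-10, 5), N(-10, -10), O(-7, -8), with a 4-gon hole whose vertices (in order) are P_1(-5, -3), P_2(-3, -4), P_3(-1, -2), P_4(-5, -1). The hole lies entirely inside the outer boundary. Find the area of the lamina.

Outer boundary:
Cross-terms: 24, -4, 10, 150, 10, 102  ⇒  Σ = 292
Area = |Σ|/2 = 146.
Hole:
Apply Gauss's area formula: 2A = Σ (x_i·y_{i+1} − x_{i+1}·y_i), indices taken mod 4.
Σ = (11) + (2) + (-9) + (10) = 14
Area = |Σ|/2 = 7.
Net area = 146 − 7 = 139.

139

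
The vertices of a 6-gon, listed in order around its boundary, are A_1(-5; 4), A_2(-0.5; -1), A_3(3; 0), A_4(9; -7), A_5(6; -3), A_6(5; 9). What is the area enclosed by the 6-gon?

69

Σ = (7) + (3) + (-21) + (15) + (69) + (65) = 138
Area = |Σ|/2 = 69.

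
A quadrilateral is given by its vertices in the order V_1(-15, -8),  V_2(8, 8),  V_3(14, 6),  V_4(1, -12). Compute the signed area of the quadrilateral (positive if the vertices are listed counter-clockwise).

-241

Cross-terms: -56, -64, -174, -188  ⇒  Σ = -482
Signed area = Σ/2 = -241 (negative ⇒ clockwise traversal).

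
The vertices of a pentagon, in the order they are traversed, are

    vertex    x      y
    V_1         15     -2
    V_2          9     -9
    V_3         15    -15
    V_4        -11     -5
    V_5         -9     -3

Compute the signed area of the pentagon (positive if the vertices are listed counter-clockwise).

Apply Gauss's area formula: 2A = Σ (x_i·y_{i+1} − x_{i+1}·y_i), indices taken mod 5.
V_1→V_2: (15)(-9) − (9)(-2) = -117
V_2→V_3: (9)(-15) − (15)(-9) = 0
V_3→V_4: (15)(-5) − (-11)(-15) = -240
V_4→V_5: (-11)(-3) − (-9)(-5) = -12
V_5→V_1: (-9)(-2) − (15)(-3) = 63
Σ = -306
Signed area = Σ/2 = -153 (negative ⇒ clockwise traversal).

-153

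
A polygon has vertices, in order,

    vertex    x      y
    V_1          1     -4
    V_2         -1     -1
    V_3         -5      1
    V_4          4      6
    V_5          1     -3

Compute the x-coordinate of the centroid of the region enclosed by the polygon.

11/96

Apply the shoelace (surveyor's) formula. First the cross-terms c_i = x_i·y_{i+1} − x_{i+1}·y_i:
  -5, -6, -34, -18, -1  ⇒  2A = -64, A = -32.
Then Σ (x_i + x_{i+1})·c_i = -22, so x̄ = -22 / (6·(-32)) = 11/96.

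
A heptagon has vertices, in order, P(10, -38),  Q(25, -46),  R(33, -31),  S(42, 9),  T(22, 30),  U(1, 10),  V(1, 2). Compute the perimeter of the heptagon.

182

|PQ| = √((15)² + (-8)²) = √289 = 17
|QR| = √((8)² + (15)²) = √289 = 17
|RS| = √((9)² + (40)²) = √1681 = 41
|ST| = √((-20)² + (21)²) = √841 = 29
|TU| = √((-21)² + (-20)²) = √841 = 29
|UV| = √((0)² + (-8)²) = √64 = 8
|VP| = √((9)² + (-40)²) = √1681 = 41
Perimeter = 17 + 17 + 41 + 29 + 29 + 8 + 41 = 182.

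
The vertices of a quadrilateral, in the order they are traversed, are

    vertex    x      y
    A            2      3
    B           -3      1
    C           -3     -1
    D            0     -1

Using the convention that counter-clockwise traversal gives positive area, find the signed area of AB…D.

11

Σ = (11) + (6) + (3) + (2) = 22
Signed area = Σ/2 = 11 (positive ⇒ counter-clockwise traversal).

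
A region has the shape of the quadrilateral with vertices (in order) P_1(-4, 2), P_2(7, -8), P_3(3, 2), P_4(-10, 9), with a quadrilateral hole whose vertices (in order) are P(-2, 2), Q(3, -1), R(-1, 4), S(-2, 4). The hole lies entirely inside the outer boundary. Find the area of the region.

52

Outer boundary:
Σ = (18) + (38) + (47) + (16) = 119
Area = |Σ|/2 = 59.5.
Hole:
Apply the shoelace (surveyor's) formula: 2A = Σ (x_i·y_{i+1} − x_{i+1}·y_i), indices taken mod 4.
Σ = (-4) + (11) + (4) + (4) = 15
Area = |Σ|/2 = 7.5.
Net area = 59.5 − 7.5 = 52.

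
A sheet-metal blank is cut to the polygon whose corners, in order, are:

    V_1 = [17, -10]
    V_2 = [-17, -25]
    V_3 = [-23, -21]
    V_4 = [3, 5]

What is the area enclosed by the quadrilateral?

Apply Gauss's area formula: 2A = Σ (x_i·y_{i+1} − x_{i+1}·y_i), indices taken mod 4.
V_1→V_2: (17)(-25) − (-17)(-10) = -595
V_2→V_3: (-17)(-21) − (-23)(-25) = -218
V_3→V_4: (-23)(5) − (3)(-21) = -52
V_4→V_1: (3)(-10) − (17)(5) = -115
Σ = -980
Area = |Σ|/2 = 490.

490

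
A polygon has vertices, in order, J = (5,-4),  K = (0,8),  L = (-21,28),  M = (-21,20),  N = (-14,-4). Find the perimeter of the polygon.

94

|JK| = √((-5)² + (12)²) = √169 = 13
|KL| = √((-21)² + (20)²) = √841 = 29
|LM| = √((0)² + (-8)²) = √64 = 8
|MN| = √((7)² + (-24)²) = √625 = 25
|NJ| = √((19)² + (0)²) = √361 = 19
Perimeter = 13 + 29 + 8 + 25 + 19 = 94.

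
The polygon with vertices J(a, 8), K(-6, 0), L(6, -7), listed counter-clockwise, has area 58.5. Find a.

-3

The doubled signed area Σ (x_i y_{i+1} − x_{i+1} y_i) is linear in a.
With a=0 it equals 138; the coefficient of a is 7 (from the two edges through J).
So 7·a + 138 = 2·58.5 = 117 ⇒ a = -3.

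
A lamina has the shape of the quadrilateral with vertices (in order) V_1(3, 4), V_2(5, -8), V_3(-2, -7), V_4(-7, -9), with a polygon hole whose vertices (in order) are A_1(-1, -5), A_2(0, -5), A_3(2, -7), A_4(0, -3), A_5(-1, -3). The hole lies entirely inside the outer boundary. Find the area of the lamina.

Outer boundary:
Apply the shoelace formula: 2A = Σ (x_i·y_{i+1} − x_{i+1}·y_i), indices taken mod 4.
V_1→V_2: (3)(-8) − (5)(4) = -44
V_2→V_3: (5)(-7) − (-2)(-8) = -51
V_3→V_4: (-2)(-9) − (-7)(-7) = -31
V_4→V_1: (-7)(4) − (3)(-9) = -1
Σ = -127
Area = |Σ|/2 = 63.5.
Hole:
Apply the shoelace formula: 2A = Σ (x_i·y_{i+1} − x_{i+1}·y_i), indices taken mod 5.
Σ = (5) + (10) + (-6) + (-3) + (2) = 8
Area = |Σ|/2 = 4.
Net area = 63.5 − 4 = 59.5.

59.5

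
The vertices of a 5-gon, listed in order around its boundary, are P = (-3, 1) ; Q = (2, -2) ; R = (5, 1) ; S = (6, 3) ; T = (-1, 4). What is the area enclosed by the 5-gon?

Apply the shoelace formula: 2A = Σ (x_i·y_{i+1} − x_{i+1}·y_i), indices taken mod 5.
Σ = (4) + (12) + (9) + (27) + (11) = 63
Area = |Σ|/2 = 31.5.

31.5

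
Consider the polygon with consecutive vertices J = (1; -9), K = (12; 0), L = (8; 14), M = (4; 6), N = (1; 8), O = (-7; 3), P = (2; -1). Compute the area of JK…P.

Apply the shoelace formula: 2A = Σ (x_i·y_{i+1} − x_{i+1}·y_i), indices taken mod 7.
Σ = (108) + (168) + (-8) + (26) + (59) + (1) + (-17) = 337
Area = |Σ|/2 = 168.5.

168.5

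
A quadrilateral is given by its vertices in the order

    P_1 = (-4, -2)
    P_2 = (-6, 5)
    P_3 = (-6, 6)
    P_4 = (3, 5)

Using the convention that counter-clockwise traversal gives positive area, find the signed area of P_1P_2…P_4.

Σ = (-32) + (-6) + (-48) + (14) = -72
Signed area = Σ/2 = -36 (negative ⇒ clockwise traversal).

-36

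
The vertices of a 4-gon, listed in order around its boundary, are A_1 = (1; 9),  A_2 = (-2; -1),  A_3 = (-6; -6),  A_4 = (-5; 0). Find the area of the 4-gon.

26

Apply the surveyor's formula: 2A = Σ (x_i·y_{i+1} − x_{i+1}·y_i), indices taken mod 4.
A_1→A_2: (1)(-1) − (-2)(9) = 17
A_2→A_3: (-2)(-6) − (-6)(-1) = 6
A_3→A_4: (-6)(0) − (-5)(-6) = -30
A_4→A_1: (-5)(9) − (1)(0) = -45
Σ = -52
Area = |Σ|/2 = 26.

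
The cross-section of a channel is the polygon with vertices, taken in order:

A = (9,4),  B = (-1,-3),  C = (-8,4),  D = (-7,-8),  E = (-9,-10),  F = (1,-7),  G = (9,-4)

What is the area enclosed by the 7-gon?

Σ = (-23) + (-28) + (92) + (-2) + (73) + (59) + (72) = 243
Area = |Σ|/2 = 121.5.

121.5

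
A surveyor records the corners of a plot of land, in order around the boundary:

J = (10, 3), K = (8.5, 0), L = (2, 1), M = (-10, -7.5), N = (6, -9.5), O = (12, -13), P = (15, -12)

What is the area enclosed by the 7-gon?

185

Apply the shoelace formula: 2A = Σ (x_i·y_{i+1} − x_{i+1}·y_i), indices taken mod 7.
Σ = (-25.5) + (8.5) + (-5) + (140) + (36) + (51) + (165) = 370
Area = |Σ|/2 = 185.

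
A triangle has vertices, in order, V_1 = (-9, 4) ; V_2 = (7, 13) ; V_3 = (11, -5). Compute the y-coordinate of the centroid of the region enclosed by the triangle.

Apply Gauss's area formula. First the cross-terms c_i = x_i·y_{i+1} − x_{i+1}·y_i:
  -145, -178, -1  ⇒  2A = -324, A = -162.
Then Σ (y_i + y_{i+1})·c_i = -3888, so ȳ = -3888 / (6·(-162)) = 4.

4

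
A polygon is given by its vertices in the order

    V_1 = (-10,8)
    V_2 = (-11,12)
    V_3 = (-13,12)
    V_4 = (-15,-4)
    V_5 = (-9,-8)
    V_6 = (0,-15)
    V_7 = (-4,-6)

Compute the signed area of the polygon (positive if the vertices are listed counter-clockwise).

Cross-terms: -32, 24, 232, 84, 135, -60, -92  ⇒  Σ = 291
Signed area = Σ/2 = 145.5 (positive ⇒ counter-clockwise traversal).

145.5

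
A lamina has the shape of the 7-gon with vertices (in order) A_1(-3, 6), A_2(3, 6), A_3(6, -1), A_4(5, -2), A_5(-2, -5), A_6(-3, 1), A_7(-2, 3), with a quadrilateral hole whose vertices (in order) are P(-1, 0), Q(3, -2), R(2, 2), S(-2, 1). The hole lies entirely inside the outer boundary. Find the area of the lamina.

59.5

Outer boundary:
Σ = (-36) + (-39) + (-7) + (-29) + (-17) + (-7) + (-3) = -138
Area = |Σ|/2 = 69.
Hole:
Apply Gauss's area formula: 2A = Σ (x_i·y_{i+1} − x_{i+1}·y_i), indices taken mod 4.
Cross-terms: 2, 10, 6, 1  ⇒  Σ = 19
Area = |Σ|/2 = 9.5.
Net area = 69 − 9.5 = 59.5.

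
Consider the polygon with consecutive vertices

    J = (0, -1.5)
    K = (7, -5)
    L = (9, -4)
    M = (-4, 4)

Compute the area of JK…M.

Apply the shoelace formula: 2A = Σ (x_i·y_{i+1} − x_{i+1}·y_i), indices taken mod 4.
J→K: (0)(-5) − (7)(-1.5) = 10.5
K→L: (7)(-4) − (9)(-5) = 17
L→M: (9)(4) − (-4)(-4) = 20
M→J: (-4)(-1.5) − (0)(4) = 6
Σ = 53.5
Area = |Σ|/2 = 26.75.

26.75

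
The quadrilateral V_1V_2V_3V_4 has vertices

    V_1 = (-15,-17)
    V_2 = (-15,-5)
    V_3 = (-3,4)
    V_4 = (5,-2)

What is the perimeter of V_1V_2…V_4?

|V_1V_2| = √((0)² + (12)²) = √144 = 12
|V_2V_3| = √((12)² + (9)²) = √225 = 15
|V_3V_4| = √((8)² + (-6)²) = √100 = 10
|V_4V_1| = √((-20)² + (-15)²) = √625 = 25
Perimeter = 12 + 15 + 10 + 25 = 62.

62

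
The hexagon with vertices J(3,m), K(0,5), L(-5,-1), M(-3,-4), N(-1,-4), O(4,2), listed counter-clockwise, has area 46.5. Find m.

The doubled signed area Σ (x_i y_{i+1} − x_{i+1} y_i) is linear in m.
With m=0 it equals 73; the coefficient of m is 4 (from the two edges through J).
So 4·m + 73 = 2·46.5 = 93 ⇒ m = 5.

5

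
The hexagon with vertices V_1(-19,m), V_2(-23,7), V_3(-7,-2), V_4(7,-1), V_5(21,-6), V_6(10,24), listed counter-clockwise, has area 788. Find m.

The doubled signed area Σ (x_i y_{i+1} − x_{i+1} y_i) is linear in m.
With m=0 it equals 982; the coefficient of m is 33 (from the two edges through V_1).
So 33·m + 982 = 2·788 = 1576 ⇒ m = 18.

18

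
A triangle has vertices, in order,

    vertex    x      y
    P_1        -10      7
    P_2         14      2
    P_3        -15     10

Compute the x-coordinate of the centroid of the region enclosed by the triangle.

-11/3

Apply Gauss's area formula. First the cross-terms c_i = x_i·y_{i+1} − x_{i+1}·y_i:
  -118, 170, -5  ⇒  2A = 47, A = 23.5.
Then Σ (x_i + x_{i+1})·c_i = -517, so x̄ = -517 / (6·23.5) = -11/3.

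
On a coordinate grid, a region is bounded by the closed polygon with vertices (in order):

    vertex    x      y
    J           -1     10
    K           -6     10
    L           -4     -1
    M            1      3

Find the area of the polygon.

Apply the surveyor's formula: 2A = Σ (x_i·y_{i+1} − x_{i+1}·y_i), indices taken mod 4.
Cross-terms: 50, 46, -11, 13  ⇒  Σ = 98
Area = |Σ|/2 = 49.

49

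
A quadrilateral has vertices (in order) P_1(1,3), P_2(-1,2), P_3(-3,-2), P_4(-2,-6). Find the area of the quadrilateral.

13.5

Apply the surveyor's formula: 2A = Σ (x_i·y_{i+1} − x_{i+1}·y_i), indices taken mod 4.
Σ = (5) + (8) + (14) + (0) = 27
Area = |Σ|/2 = 13.5.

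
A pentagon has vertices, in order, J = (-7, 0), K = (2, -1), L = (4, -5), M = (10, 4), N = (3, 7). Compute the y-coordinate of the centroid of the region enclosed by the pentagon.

Apply the shoelace (surveyor's) formula. First the cross-terms c_i = x_i·y_{i+1} − x_{i+1}·y_i:
  7, -6, 66, 58, 49  ⇒  2A = 174, A = 87.
Then Σ (y_i + y_{i+1})·c_i = 944, so ȳ = 944 / (6·87) = 472/261.

472/261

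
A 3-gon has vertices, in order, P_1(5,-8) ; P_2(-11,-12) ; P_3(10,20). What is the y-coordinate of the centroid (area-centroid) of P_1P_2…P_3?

Apply the shoelace formula. First the cross-terms c_i = x_i·y_{i+1} − x_{i+1}·y_i:
  -148, -100, -180  ⇒  2A = -428, A = -214.
Then Σ (y_i + y_{i+1})·c_i = 0, so ȳ = 0 / (6·(-214)) = 0.

0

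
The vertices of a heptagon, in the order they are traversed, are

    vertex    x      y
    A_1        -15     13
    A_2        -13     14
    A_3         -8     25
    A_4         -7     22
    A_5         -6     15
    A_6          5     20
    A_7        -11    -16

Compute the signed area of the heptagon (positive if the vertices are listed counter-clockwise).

-333

Apply Gauss's area formula: 2A = Σ (x_i·y_{i+1} − x_{i+1}·y_i), indices taken mod 7.
Σ = (-41) + (-213) + (-1) + (27) + (-195) + (140) + (-383) = -666
Signed area = Σ/2 = -333 (negative ⇒ clockwise traversal).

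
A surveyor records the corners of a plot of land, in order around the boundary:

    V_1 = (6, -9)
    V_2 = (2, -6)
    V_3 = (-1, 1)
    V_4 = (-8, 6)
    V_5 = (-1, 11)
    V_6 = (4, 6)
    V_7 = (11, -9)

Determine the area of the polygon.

149.5

Σ = (-18) + (-4) + (2) + (-82) + (-50) + (-102) + (-45) = -299
Area = |Σ|/2 = 149.5.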